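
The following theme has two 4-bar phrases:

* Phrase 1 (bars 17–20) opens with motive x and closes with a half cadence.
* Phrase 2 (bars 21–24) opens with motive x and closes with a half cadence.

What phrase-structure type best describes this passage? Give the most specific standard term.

repeated phrase

Both phrases have the same opening (x) and the same cadence (half cadence): the second is a restatement, not a consequent, so this is a repeated phrase rather than a period.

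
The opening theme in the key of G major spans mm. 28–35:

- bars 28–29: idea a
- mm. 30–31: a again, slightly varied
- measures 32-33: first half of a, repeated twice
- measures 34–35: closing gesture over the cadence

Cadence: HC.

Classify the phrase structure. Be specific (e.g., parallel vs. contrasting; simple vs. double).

sentence

Basic idea (mm. 28–29) + its repetition (mm. 30–31) form the presentation; fragmentation and cadence (measures 32-35) form the continuation — the 8-bar whole is a sentence.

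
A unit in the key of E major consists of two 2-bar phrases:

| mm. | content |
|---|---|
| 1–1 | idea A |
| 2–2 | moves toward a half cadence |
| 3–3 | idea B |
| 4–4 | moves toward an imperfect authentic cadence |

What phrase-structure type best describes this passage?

Phrase 1 ends with a half cadence (weaker) and phrase 2 with an imperfect authentic cadence (stronger): antecedent + consequent = a period.
The two phrases open with different material (A / B), so the period is contrasting.

contrasting period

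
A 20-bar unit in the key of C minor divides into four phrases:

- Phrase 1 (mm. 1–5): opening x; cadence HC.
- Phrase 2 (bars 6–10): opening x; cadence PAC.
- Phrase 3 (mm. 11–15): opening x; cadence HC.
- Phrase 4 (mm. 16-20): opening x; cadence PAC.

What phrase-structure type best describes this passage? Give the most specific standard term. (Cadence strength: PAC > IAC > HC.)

repeated period

The cadence pattern HC–PAC–HC–PAC is weak–strong twice, and phrases 3–4 restate phrases 1–2: a period heard twice, not a double period (which would end weakly at phrase 2).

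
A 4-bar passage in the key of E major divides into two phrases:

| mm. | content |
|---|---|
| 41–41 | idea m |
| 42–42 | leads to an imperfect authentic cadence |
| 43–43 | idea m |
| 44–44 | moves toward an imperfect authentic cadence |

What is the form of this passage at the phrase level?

repeated phrase

Both phrases have the same opening (m) and the same cadence (imperfect authentic cadence): the second is a restatement, not a consequent, so this is a repeated phrase rather than a period.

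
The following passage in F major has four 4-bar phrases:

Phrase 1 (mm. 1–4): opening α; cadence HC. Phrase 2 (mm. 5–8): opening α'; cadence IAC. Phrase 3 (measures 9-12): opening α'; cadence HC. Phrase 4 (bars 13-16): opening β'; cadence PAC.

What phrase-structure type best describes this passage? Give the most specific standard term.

parallel double period

Four phrases in two halves: the first half (bars 1–8) ends with an imperfect authentic cadence, the second (bars 9-16) with a perfect authentic cadence — a large antecedent–consequent pair, i.e. a double period.
Phrase 3 begins with the same material as phrase 1, making it parallel.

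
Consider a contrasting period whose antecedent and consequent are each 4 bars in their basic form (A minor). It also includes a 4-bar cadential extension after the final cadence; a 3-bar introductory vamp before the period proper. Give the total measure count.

Basic contrasting period: 4 + 4 = 8 bars.
8 (basic form) + 4 (cadential extension) + 3 (introduction) = 15.

15 measures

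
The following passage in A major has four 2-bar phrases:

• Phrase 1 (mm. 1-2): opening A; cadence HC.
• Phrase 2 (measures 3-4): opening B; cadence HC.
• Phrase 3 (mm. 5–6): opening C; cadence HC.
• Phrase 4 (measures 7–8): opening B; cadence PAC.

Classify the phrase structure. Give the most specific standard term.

contrasting double period

Four phrases in two halves: the first half (measures 1-4) ends with a half cadence, the second (mm. 5–8) with a perfect authentic cadence — a large antecedent–consequent pair, i.e. a double period.
Phrase 3 begins with different material from phrase 1, making it contrasting.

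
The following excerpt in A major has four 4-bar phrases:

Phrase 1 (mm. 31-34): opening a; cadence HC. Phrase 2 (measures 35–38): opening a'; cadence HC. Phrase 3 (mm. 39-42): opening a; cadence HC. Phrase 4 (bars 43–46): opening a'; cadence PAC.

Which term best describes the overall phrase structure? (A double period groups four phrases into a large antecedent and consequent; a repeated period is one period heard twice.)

Four phrases in two halves: the first half (mm. 31–38) ends with a half cadence, the second (mm. 39-46) with a perfect authentic cadence — a large antecedent–consequent pair, i.e. a double period.
Phrase 3 begins with the same material as phrase 1, making it parallel.

parallel double period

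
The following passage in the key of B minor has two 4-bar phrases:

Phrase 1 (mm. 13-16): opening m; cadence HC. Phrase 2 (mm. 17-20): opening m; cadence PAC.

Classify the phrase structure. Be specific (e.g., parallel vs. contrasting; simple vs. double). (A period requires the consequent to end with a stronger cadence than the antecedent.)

parallel period

Phrase 1 ends with a half cadence (weaker) and phrase 2 with a perfect authentic cadence (stronger): antecedent + consequent = a period.
The two phrases open with the same material (m / m), so the period is parallel.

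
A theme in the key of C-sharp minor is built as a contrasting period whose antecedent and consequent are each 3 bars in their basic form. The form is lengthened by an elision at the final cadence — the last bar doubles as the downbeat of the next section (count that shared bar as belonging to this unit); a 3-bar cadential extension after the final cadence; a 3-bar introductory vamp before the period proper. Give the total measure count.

Basic contrasting period: 3 + 3 = 6 bars.
6 (basic form) + 3 (cadential extension) + 3 (introduction) = 12.
The elision shares a bar with the next section but does not change this unit's count.

12 measures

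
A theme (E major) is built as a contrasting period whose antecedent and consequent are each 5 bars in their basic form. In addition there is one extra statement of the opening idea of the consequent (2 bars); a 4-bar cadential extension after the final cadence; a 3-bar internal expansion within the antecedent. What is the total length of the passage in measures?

19 measures

Basic contrasting period: 5 + 5 = 10 bars.
10 (basic form) + 2 (extra statement) + 4 (cadential extension) + 3 (internal expansion) = 19.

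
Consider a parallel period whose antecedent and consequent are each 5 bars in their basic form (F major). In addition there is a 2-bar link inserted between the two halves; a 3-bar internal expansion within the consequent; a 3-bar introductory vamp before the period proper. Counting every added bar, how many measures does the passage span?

18 measures

Basic parallel period: 5 + 5 = 10 bars.
10 (basic form) + 2 (link) + 3 (internal expansion) + 3 (introduction) = 18.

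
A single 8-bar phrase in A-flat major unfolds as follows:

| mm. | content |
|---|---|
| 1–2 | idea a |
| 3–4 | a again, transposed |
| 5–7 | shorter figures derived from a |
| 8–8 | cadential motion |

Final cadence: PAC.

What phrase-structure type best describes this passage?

Basic idea (bars 1–2) + its repetition (mm. 3–4) form the presentation; fragmentation and cadence (measures 5-8) form the continuation — the 8-bar whole is a sentence.

sentence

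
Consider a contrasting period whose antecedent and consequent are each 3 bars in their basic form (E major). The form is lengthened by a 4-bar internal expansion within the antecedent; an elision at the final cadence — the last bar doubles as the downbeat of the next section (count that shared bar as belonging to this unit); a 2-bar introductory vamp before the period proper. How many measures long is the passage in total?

Basic contrasting period: 3 + 3 = 6 bars.
6 (basic form) + 4 (internal expansion) + 2 (introduction) = 12.
The elision shares a bar with the next section but does not change this unit's count.

12 measures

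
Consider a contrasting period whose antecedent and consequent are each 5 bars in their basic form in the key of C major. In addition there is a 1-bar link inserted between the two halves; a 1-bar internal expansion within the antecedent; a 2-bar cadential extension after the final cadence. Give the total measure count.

Basic contrasting period: 5 + 5 = 10 bars.
10 (basic form) + 1 (link) + 1 (internal expansion) + 2 (cadential extension) = 14.

14 measures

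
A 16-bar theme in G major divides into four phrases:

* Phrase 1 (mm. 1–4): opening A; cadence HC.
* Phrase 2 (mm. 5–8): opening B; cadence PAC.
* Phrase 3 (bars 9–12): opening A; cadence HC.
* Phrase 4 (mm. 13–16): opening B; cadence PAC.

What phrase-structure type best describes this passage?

The cadence pattern HC–PAC–HC–PAC is weak–strong twice, and phrases 3–4 restate phrases 1–2: a period heard twice, not a double period (which would end weakly at phrase 2).

repeated period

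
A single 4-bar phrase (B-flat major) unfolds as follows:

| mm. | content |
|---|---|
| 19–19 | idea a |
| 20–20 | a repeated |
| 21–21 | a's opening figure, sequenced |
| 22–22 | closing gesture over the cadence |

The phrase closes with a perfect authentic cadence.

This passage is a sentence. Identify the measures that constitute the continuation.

measures 21–22

After the presentation (measures 19–20), the continuation covers the fragmentation through the cadence: measures 21–22.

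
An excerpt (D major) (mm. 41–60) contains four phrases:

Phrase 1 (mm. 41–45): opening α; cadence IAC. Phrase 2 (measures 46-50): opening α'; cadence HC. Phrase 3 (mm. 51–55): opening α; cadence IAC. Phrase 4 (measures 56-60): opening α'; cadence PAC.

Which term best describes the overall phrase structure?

parallel double period

Four phrases in two halves: the first half (mm. 41–50) ends with a half cadence, the second (bars 51-60) with a perfect authentic cadence — a large antecedent–consequent pair, i.e. a double period.
Phrase 3 begins with the same material as phrase 1, making it parallel.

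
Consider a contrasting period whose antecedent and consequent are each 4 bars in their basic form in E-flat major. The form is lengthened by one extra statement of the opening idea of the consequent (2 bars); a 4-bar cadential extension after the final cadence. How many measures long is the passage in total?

14 measures

Basic contrasting period: 4 + 4 = 8 bars.
8 (basic form) + 2 (extra statement) + 4 (cadential extension) = 14.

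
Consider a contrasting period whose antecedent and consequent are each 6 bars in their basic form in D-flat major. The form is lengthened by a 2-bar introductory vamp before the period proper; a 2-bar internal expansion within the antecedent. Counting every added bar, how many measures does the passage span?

16 measures

Basic contrasting period: 6 + 6 = 12 bars.
12 (basic form) + 2 (introduction) + 2 (internal expansion) = 16.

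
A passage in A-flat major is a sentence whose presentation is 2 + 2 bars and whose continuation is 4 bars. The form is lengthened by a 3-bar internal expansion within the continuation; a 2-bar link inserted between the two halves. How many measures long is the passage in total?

Basic sentence: 2 + 2 + 4 = 8 bars.
8 (basic form) + 3 (internal expansion) + 2 (link) = 13.

13 measures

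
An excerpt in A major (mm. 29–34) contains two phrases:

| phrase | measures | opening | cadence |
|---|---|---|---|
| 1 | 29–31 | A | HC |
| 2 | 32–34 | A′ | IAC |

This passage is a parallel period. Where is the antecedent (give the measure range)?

The antecedent is the phrase ending with the weaker cadence (half cadence, phrase 1) and the consequent the one ending more conclusively (imperfect authentic cadence, phrase 2); the antecedent is measures 29–31.

measures 29–31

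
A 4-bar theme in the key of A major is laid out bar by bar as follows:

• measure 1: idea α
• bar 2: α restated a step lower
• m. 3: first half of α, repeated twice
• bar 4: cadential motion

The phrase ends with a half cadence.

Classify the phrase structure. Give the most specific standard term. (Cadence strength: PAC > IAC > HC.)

sentence

Basic idea (measure 1) + its repetition (m. 2) form the presentation; fragmentation and cadence (bars 3–4) form the continuation — the 4-bar whole is a sentence.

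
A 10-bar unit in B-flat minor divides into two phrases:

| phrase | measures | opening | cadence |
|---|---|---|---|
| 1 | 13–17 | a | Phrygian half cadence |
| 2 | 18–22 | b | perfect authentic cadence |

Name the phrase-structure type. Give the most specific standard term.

Phrase 1 ends with a Phrygian half cadence (weaker) and phrase 2 with a perfect authentic cadence (stronger): antecedent + consequent = a period.
The two phrases open with different material (a / b), so the period is contrasting.

contrasting period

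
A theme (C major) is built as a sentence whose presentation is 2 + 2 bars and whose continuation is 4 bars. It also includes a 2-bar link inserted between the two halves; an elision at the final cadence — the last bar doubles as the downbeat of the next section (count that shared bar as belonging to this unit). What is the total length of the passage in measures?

10 measures

Basic sentence: 2 + 2 + 4 = 8 bars.
8 (basic form) + 2 (link) = 10.
The elision shares a bar with the next section but does not change this unit's count.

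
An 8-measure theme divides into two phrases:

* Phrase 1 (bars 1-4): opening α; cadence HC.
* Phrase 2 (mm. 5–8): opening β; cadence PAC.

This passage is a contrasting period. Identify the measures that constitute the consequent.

measures 5–8

The antecedent is the phrase ending with the weaker cadence (half cadence, phrase 1) and the consequent the one ending more conclusively (perfect authentic cadence, phrase 2); the consequent is measures 5–8.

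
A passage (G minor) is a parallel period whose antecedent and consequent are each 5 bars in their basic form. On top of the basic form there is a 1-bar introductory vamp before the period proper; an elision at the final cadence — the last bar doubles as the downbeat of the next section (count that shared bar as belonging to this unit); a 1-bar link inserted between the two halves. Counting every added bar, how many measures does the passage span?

12 measures

Basic parallel period: 5 + 5 = 10 bars.
10 (basic form) + 1 (introduction) + 1 (link) = 12.
The elision shares a bar with the next section but does not change this unit's count.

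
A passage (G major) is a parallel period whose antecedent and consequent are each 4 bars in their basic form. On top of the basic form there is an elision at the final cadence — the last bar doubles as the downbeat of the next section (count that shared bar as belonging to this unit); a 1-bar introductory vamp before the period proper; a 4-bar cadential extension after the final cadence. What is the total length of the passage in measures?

Basic parallel period: 4 + 4 = 8 bars.
8 (basic form) + 1 (introduction) + 4 (cadential extension) = 13.
The elision shares a bar with the next section but does not change this unit's count.

13 measures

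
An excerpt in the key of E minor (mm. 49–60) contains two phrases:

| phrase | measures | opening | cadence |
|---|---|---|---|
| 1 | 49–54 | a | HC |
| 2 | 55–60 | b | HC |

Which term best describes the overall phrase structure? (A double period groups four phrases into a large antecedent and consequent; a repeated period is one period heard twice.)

phrase group

The second phrase closes with a half cadence, which is not stronger than the first phrase's half cadence; without a weak→strong cadential pair there is no antecedent–consequent relationship, so this is a phrase group rather than a period.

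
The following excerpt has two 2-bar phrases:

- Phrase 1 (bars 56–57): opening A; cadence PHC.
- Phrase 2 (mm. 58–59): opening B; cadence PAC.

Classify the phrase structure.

contrasting period

Phrase 1 ends with a Phrygian half cadence (weaker) and phrase 2 with a perfect authentic cadence (stronger): antecedent + consequent = a period.
The two phrases open with different material (A / B), so the period is contrasting.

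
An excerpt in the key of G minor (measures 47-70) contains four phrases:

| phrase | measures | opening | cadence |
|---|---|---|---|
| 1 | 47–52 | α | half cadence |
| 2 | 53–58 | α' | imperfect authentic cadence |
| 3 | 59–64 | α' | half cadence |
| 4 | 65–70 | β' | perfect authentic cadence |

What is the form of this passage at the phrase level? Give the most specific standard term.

parallel double period

Four phrases in two halves: the first half (mm. 47-58) ends with an imperfect authentic cadence, the second (mm. 59–70) with a perfect authentic cadence — a large antecedent–consequent pair, i.e. a double period.
Phrase 3 begins with the same material as phrase 1, making it parallel.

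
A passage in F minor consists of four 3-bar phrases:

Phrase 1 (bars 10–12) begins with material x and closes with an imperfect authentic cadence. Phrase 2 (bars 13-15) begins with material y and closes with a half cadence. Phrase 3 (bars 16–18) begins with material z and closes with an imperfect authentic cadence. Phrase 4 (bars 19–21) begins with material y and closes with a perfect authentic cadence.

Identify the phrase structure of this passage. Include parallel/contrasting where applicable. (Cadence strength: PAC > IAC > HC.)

contrasting double period

Four phrases in two halves: the first half (mm. 10–15) ends with a half cadence, the second (bars 16-21) with a perfect authentic cadence — a large antecedent–consequent pair, i.e. a double period.
Phrase 3 begins with different material from phrase 1, making it contrasting.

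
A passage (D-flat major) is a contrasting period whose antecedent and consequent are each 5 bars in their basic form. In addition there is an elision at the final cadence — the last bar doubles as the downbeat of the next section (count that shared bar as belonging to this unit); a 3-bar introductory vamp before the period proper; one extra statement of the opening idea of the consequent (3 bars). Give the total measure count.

Basic contrasting period: 5 + 5 = 10 bars.
10 (basic form) + 3 (introduction) + 3 (extra statement) = 16.
The elision shares a bar with the next section but does not change this unit's count.

16 measures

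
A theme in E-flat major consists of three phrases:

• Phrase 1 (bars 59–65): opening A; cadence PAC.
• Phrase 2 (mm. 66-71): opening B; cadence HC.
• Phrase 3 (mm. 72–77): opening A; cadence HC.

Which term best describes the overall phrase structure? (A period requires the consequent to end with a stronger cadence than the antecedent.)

The final phrase closes with a half cadence, which is not stronger than the preceding half cadence; the 3 phrases lack an overall antecedent–consequent design and so form a phrase group.

phrase group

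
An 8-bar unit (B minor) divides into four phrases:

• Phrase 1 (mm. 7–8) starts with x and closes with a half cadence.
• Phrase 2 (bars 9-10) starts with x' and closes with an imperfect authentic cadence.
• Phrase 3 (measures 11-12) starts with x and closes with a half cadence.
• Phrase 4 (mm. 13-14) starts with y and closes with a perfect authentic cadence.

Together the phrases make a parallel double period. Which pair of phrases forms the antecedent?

In a double period the first pair of phrases (ending imperfect authentic cadence) is the large antecedent and the second pair (ending perfect authentic cadence) is the large consequent; the antecedent is phrases 1 and 2.

phrases 1 and 2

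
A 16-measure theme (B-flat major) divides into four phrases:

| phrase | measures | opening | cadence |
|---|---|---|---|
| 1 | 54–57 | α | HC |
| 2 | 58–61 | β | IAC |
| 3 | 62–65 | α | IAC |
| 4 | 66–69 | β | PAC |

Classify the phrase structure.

Four phrases in two halves: the first half (bars 54–61) ends with an imperfect authentic cadence, the second (measures 62–69) with a perfect authentic cadence — a large antecedent–consequent pair, i.e. a double period.
Phrase 3 begins with the same material as phrase 1, making it parallel.

parallel double period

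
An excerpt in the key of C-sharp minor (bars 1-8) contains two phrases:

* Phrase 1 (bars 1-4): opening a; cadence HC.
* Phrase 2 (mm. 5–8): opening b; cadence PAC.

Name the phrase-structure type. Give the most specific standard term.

contrasting period

Phrase 1 ends with a half cadence (weaker) and phrase 2 with a perfect authentic cadence (stronger): antecedent + consequent = a period.
The two phrases open with different material (a / b), so the period is contrasting.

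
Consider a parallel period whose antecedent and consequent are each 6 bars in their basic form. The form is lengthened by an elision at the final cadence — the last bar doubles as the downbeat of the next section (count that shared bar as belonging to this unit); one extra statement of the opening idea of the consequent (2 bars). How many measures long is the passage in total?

Basic parallel period: 6 + 6 = 12 bars.
12 (basic form) + 2 (extra statement) = 14.
The elision shares a bar with the next section but does not change this unit's count.

14 measures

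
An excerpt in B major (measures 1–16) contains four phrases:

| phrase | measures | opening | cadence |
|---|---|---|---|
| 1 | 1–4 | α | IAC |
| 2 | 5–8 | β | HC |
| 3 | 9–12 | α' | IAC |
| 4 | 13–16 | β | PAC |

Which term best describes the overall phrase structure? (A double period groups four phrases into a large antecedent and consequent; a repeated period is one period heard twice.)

Four phrases in two halves: the first half (mm. 1–8) ends with a half cadence, the second (mm. 9–16) with a perfect authentic cadence — a large antecedent–consequent pair, i.e. a double period.
Phrase 3 begins with the same material as phrase 1, making it parallel.

parallel double period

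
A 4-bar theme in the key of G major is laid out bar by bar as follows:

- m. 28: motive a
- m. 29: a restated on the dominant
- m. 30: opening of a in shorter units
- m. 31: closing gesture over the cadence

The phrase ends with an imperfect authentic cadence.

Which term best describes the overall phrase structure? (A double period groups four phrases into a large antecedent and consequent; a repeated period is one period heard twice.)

Basic idea (bar 28) + its repetition (m. 29) form the presentation; fragmentation and cadence (mm. 30–31) form the continuation — the 4-bar whole is a sentence.

sentence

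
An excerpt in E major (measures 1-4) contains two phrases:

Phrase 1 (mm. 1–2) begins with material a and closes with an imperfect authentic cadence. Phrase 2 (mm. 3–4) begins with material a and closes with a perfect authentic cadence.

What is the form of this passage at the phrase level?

parallel period

Phrase 1 ends with an imperfect authentic cadence (weaker) and phrase 2 with a perfect authentic cadence (stronger): antecedent + consequent = a period.
The two phrases open with the same material (a / a), so the period is parallel.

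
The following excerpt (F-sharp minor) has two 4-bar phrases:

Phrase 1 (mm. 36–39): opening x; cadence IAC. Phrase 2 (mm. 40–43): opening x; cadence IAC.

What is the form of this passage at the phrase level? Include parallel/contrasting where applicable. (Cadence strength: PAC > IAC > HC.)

repeated phrase

Both phrases have the same opening (x) and the same cadence (imperfect authentic cadence): the second is a restatement, not a consequent, so this is a repeated phrase rather than a period.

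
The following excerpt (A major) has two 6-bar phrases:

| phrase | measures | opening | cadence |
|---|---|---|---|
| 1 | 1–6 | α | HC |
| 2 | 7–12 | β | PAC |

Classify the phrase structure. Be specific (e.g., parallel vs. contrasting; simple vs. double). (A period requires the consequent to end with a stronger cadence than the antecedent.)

contrasting period

Phrase 1 ends with a half cadence (weaker) and phrase 2 with a perfect authentic cadence (stronger): antecedent + consequent = a period.
The two phrases open with different material (α / β), so the period is contrasting.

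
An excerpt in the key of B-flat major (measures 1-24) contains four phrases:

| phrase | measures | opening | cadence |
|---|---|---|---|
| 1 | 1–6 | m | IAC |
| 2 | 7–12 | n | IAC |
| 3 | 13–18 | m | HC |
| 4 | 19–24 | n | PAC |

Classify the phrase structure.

parallel double period

Four phrases in two halves: the first half (mm. 1–12) ends with an imperfect authentic cadence, the second (mm. 13–24) with a perfect authentic cadence — a large antecedent–consequent pair, i.e. a double period.
Phrase 3 begins with the same material as phrase 1, making it parallel.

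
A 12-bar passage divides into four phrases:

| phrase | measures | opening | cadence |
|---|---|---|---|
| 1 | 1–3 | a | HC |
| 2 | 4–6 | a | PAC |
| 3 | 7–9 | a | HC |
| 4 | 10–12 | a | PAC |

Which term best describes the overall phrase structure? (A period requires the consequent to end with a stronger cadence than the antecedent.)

The cadence pattern HC–PAC–HC–PAC is weak–strong twice, and phrases 3–4 restate phrases 1–2: a period heard twice, not a double period (which would end weakly at phrase 2).

repeated period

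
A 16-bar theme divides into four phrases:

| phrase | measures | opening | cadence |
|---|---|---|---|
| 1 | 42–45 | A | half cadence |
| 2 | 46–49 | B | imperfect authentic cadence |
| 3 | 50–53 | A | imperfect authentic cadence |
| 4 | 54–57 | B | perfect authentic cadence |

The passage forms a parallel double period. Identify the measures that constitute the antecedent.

measures 42–49

In a double period the four phrases pair into a large antecedent (phrases 1–2, ending imperfect authentic cadence) and a large consequent (phrases 3–4, ending perfect authentic cadence). The antecedent spans mm. 42–49.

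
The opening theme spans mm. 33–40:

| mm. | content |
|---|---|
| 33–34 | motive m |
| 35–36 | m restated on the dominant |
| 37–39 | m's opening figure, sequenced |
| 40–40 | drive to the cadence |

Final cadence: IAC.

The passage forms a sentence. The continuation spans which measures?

measures 37–40

After the presentation (mm. 33-36), the continuation covers the fragmentation through the cadence: mm. 37–40.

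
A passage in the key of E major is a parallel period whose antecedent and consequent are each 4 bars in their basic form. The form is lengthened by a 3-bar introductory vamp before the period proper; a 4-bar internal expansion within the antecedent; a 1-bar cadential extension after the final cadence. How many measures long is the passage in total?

16 measures

Basic parallel period: 4 + 4 = 8 bars.
8 (basic form) + 3 (introduction) + 4 (internal expansion) + 1 (cadential extension) = 16.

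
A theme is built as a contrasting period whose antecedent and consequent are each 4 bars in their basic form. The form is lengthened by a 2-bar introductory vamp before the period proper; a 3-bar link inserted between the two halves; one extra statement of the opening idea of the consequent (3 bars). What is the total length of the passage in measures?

Basic contrasting period: 4 + 4 = 8 bars.
8 (basic form) + 2 (introduction) + 3 (link) + 3 (extra statement) = 16.

16 measures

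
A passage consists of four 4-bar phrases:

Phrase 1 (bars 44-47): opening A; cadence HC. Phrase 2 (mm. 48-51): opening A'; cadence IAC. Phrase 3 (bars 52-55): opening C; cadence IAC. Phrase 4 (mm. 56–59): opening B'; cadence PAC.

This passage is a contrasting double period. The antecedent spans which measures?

In a double period the four phrases pair into a large antecedent (phrases 1–2, ending imperfect authentic cadence) and a large consequent (phrases 3–4, ending perfect authentic cadence). The antecedent spans mm. 44–51.

measures 44–51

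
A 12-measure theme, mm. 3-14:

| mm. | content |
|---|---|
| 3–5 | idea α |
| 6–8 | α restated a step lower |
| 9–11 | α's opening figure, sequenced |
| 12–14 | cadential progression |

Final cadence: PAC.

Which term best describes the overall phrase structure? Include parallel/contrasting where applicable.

sentence

Basic idea (mm. 3–5) + its repetition (mm. 6–8) form the presentation; fragmentation and cadence (bars 9–14) form the continuation — the 12-bar whole is a sentence.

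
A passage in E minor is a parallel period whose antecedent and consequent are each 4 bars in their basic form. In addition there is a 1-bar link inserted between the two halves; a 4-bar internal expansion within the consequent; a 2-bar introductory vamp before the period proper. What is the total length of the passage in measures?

15 measures

Basic parallel period: 4 + 4 = 8 bars.
8 (basic form) + 1 (link) + 4 (internal expansion) + 2 (introduction) = 15.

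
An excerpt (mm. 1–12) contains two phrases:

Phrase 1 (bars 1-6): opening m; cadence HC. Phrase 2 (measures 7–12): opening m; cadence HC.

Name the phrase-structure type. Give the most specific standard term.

Both phrases have the same opening (m) and the same cadence (half cadence): the second is a restatement, not a consequent, so this is a repeated phrase rather than a period.

repeated phrase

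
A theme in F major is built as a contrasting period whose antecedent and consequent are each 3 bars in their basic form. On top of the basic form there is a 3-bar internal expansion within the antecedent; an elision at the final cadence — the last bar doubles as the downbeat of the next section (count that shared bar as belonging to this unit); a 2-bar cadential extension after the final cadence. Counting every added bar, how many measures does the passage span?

11 measures

Basic contrasting period: 3 + 3 = 6 bars.
6 (basic form) + 3 (internal expansion) + 2 (cadential extension) = 11.
The elision shares a bar with the next section but does not change this unit's count.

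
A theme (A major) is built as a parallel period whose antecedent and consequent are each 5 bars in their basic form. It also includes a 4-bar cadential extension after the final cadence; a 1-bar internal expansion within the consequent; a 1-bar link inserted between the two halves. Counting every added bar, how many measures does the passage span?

Basic parallel period: 5 + 5 = 10 bars.
10 (basic form) + 4 (cadential extension) + 1 (internal expansion) + 1 (link) = 16.

16 measures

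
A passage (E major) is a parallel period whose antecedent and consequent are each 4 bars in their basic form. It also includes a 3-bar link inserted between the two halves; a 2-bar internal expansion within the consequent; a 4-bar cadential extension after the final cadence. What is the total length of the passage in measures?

Basic parallel period: 4 + 4 = 8 bars.
8 (basic form) + 3 (link) + 2 (internal expansion) + 4 (cadential extension) = 17.

17 measures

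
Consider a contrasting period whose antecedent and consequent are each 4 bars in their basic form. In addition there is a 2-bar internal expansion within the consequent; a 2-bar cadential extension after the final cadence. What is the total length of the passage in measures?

Basic contrasting period: 4 + 4 = 8 bars.
8 (basic form) + 2 (internal expansion) + 2 (cadential extension) = 12.

12 measures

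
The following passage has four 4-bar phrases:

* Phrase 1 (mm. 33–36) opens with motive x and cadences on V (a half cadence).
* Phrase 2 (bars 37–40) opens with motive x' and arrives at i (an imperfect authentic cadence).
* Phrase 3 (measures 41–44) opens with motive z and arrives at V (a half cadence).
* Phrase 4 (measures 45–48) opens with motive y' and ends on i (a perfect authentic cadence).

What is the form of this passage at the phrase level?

contrasting double period

Four phrases in two halves: the first half (mm. 33–40) ends with an imperfect authentic cadence, the second (mm. 41-48) with a perfect authentic cadence — a large antecedent–consequent pair, i.e. a double period.
Phrase 3 begins with different material from phrase 1, making it contrasting.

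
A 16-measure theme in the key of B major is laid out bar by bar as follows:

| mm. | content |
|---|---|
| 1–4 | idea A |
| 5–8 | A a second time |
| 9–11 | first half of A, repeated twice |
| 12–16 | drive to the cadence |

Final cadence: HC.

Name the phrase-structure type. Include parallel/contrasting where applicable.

Basic idea (bars 1–4) + its repetition (mm. 5-8) form the presentation; fragmentation and cadence (bars 9–16) form the continuation — the 16-bar whole is a sentence.

sentence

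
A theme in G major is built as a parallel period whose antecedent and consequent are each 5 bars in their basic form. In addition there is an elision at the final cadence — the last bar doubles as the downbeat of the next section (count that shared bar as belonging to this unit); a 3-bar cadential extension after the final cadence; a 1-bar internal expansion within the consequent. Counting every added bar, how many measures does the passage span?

14 measures

Basic parallel period: 5 + 5 = 10 bars.
10 (basic form) + 3 (cadential extension) + 1 (internal expansion) = 14.
The elision shares a bar with the next section but does not change this unit's count.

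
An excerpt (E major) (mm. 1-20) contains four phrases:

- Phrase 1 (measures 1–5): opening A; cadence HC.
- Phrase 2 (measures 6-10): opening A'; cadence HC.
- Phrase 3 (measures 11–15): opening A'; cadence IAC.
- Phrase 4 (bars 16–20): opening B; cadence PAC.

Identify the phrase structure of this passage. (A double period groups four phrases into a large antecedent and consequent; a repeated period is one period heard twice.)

parallel double period

Four phrases in two halves: the first half (measures 1–10) ends with a half cadence, the second (bars 11-20) with a perfect authentic cadence — a large antecedent–consequent pair, i.e. a double period.
Phrase 3 begins with the same material as phrase 1, making it parallel.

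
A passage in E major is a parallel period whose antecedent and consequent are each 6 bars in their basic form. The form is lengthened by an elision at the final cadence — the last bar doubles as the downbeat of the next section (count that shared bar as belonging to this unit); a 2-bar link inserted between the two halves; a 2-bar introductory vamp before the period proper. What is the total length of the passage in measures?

Basic parallel period: 6 + 6 = 12 bars.
12 (basic form) + 2 (link) + 2 (introduction) = 16.
The elision shares a bar with the next section but does not change this unit's count.

16 measures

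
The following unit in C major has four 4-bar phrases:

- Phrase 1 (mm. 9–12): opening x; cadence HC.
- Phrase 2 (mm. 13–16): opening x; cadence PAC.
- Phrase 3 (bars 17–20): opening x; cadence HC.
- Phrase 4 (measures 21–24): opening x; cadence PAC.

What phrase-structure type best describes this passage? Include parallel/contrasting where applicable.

repeated period

The cadence pattern HC–PAC–HC–PAC is weak–strong twice, and phrases 3–4 restate phrases 1–2: a period heard twice, not a double period (which would end weakly at phrase 2).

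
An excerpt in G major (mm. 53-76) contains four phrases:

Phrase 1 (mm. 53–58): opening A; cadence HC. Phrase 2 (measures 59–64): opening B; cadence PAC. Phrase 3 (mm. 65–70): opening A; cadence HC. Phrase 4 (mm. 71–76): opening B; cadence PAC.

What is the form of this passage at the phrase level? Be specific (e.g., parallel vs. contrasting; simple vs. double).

repeated period

The cadence pattern HC–PAC–HC–PAC is weak–strong twice, and phrases 3–4 restate phrases 1–2: a period heard twice, not a double period (which would end weakly at phrase 2).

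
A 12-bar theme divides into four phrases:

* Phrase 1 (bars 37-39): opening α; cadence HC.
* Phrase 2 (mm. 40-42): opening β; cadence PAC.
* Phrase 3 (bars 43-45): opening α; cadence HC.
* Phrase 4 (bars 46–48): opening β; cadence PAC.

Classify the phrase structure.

The cadence pattern HC–PAC–HC–PAC is weak–strong twice, and phrases 3–4 restate phrases 1–2: a period heard twice, not a double period (which would end weakly at phrase 2).

repeated period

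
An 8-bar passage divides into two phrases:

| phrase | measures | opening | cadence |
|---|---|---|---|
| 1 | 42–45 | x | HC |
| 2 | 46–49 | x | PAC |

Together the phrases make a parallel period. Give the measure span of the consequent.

measures 46–49

The phrase ending with the weaker cadence (half cadence) is the antecedent; the one ending more conclusively (perfect authentic cadence) is the consequent. The consequent is measures 46–49.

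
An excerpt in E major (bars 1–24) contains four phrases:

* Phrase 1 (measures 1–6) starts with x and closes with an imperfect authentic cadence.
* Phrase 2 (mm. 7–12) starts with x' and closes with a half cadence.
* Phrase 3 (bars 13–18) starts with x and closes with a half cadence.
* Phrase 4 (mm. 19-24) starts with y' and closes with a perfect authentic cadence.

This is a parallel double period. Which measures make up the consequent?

In a double period the first pair of phrases (ending half cadence) is the large antecedent and the second pair (ending perfect authentic cadence) is the large consequent; the consequent is measures 13–24.

measures 13–24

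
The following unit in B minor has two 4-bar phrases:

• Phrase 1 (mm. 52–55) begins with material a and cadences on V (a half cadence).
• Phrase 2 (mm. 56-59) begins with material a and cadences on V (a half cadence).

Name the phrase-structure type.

Both phrases have the same opening (a) and the same cadence (half cadence): the second is a restatement, not a consequent, so this is a repeated phrase rather than a period.

repeated phrase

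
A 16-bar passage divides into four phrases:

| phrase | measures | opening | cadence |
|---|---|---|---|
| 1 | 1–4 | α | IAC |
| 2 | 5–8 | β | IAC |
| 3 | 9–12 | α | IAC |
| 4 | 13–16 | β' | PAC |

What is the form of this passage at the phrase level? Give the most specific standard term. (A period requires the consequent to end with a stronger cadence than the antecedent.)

parallel double period

Four phrases in two halves: the first half (measures 1–8) ends with an imperfect authentic cadence, the second (mm. 9-16) with a perfect authentic cadence — a large antecedent–consequent pair, i.e. a double period.
Phrase 3 begins with the same material as phrase 1, making it parallel.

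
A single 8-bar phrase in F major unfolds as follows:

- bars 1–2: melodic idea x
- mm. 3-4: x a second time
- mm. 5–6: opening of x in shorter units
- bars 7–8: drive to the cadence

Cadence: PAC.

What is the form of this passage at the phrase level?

Basic idea (measures 1–2) + its repetition (measures 3–4) form the presentation; fragmentation and cadence (mm. 5–8) form the continuation — the 8-bar whole is a sentence.

sentence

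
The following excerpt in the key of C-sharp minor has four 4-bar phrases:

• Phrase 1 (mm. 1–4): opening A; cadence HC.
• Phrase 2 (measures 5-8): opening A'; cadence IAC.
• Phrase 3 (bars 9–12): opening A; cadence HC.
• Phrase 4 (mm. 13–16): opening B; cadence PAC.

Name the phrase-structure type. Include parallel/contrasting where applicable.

Four phrases in two halves: the first half (bars 1-8) ends with an imperfect authentic cadence, the second (measures 9-16) with a perfect authentic cadence — a large antecedent–consequent pair, i.e. a double period.
Phrase 3 begins with the same material as phrase 1, making it parallel.

parallel double period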